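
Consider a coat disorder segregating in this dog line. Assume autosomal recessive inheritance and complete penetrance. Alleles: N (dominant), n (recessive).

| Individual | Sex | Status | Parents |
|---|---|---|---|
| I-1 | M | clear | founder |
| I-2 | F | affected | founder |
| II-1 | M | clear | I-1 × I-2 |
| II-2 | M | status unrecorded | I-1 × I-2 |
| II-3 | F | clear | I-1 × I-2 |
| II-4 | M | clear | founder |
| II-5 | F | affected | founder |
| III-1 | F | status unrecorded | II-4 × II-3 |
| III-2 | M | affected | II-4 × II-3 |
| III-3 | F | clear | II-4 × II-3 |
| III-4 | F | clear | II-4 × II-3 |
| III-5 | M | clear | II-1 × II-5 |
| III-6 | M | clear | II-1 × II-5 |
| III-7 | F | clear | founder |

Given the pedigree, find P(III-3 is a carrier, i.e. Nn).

2/3

II-4 is clear so carries N and passed n to III-2 (nn), so II-4 is Nn.
II-3 is clear so carries N and received n from I-2 (nn), so II-3 is Nn.
Their cross gives offspring ratios 1/4 NN : 1/2 Nn : 1/4 nn. Conditioning on III-3 being clear, P(Nn) = 1/2 / 3/4 = 2/3.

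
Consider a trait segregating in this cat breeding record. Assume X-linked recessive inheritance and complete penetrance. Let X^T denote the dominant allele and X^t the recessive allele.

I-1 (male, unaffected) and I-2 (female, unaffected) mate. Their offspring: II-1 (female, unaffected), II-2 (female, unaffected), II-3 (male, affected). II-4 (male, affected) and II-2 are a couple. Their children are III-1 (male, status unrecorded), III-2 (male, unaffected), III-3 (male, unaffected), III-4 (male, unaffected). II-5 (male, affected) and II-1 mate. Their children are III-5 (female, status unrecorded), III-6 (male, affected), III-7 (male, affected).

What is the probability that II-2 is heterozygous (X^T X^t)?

1/9

I-1 is unaffected, so I-1 is X^T Y.
I-2 is unaffected so carries T and passed t to II-1 (X^T X^t, whose T came from I-1), so I-2 is X^T X^t.
Their cross gives offspring ratios 1/2 X^T X^T : 1/2 X^T X^t. Conditioning on II-2 being unaffected, P(X^T X^t) = 1/2 / 1 = 1/2 before taking II-2's own offspring into account.
II-4 is affected, so II-4 is X^t Y.
Now use II-2's offspring. Probability of each recorded status — unaffected son III-2: 1/2 if II-2 is X^T X^t, 1 if X^T X^T; unaffected son III-3: 1/2 if II-2 is X^T X^t, 1 if X^T X^T; unaffected son III-4: 1/2 if II-2 is X^T X^t, 1 if X^T X^T. (III-1: equally likely either way, so uninformative.)
Bayes: P(X^T X^t) = 1/2·1/8 / (1/2·1/8 + 1/2·1) = 1/9.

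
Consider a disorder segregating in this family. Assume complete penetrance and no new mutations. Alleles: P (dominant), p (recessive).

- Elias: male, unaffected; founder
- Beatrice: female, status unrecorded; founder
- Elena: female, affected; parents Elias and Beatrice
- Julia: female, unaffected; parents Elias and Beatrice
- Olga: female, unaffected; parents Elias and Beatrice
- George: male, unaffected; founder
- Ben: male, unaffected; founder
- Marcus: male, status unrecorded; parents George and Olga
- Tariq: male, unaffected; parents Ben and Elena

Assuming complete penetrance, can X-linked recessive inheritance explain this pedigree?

No

Under X-linked recessive, Elena (affected, female) cannot arise from Elias (unaffected) × Beatrice (unrecorded).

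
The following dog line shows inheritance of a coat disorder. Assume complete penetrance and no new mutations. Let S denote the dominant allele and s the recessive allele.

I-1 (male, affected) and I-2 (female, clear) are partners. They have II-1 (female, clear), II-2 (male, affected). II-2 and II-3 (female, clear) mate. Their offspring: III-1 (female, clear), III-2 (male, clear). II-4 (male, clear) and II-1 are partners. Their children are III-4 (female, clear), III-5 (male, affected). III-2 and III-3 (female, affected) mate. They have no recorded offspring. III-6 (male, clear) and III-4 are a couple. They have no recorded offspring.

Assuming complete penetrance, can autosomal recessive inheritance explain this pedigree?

A consistent assignment under autosomal recessive exists: I-1 ss, I-2 Ss, II-1 Ss, II-2 ss, II-3 SS, II-4 Ss, III-1 Ss, III-2 Ss, III-3 ss, III-4 SS, III-5 ss, III-6 SS.
In this assignment every recorded phenotype matches its genotype and every non-founder's genotype is obtainable from its parents' genotypes, so the pedigree is consistent.

Yes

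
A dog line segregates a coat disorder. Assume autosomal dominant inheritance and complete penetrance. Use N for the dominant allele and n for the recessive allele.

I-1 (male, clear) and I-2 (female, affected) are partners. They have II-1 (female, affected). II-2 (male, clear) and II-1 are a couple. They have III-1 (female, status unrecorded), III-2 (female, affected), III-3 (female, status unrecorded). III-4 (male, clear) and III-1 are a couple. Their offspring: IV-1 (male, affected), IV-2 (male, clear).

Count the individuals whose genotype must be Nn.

4

Obligate heterozygotes: II-1 is affected so carries N and received n from I-1 (nn), so II-1 is Nn; III-1 passed N to IV-1 (Nn, whose n came from III-4) and received n from II-2 (nn), so III-1 is Nn; III-2 is affected so carries N and received n from II-2 (nn), so III-2 is Nn; IV-1 is affected so carries N and received n from III-4 (nn), so IV-1 is Nn.
Every other individual is either homozygous by phenotype or has at least one consistent homozygous assignment, so the count is 4.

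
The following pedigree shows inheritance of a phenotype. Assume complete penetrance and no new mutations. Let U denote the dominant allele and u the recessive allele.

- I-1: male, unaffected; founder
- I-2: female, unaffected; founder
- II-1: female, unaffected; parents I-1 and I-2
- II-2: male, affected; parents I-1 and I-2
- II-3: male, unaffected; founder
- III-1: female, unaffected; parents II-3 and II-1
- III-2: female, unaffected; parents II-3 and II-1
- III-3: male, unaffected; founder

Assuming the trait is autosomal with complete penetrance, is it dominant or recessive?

recessive

I-1 and I-2 are both unaffected yet have an affected child II-2. Under dominance, an affected child requires at least one affected parent, so the trait cannot be dominant.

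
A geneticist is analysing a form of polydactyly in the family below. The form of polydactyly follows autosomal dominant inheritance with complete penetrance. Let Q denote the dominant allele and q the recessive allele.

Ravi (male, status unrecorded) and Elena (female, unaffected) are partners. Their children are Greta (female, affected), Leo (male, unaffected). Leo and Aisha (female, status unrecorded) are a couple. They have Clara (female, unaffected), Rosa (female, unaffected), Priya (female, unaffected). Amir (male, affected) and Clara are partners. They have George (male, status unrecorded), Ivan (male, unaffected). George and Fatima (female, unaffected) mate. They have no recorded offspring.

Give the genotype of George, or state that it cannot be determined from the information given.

cannot be determined

George's phenotype is unrecorded, and no parent or child forces a single allele at both positions; consistent genotype assignments exist with George as Qq or qq.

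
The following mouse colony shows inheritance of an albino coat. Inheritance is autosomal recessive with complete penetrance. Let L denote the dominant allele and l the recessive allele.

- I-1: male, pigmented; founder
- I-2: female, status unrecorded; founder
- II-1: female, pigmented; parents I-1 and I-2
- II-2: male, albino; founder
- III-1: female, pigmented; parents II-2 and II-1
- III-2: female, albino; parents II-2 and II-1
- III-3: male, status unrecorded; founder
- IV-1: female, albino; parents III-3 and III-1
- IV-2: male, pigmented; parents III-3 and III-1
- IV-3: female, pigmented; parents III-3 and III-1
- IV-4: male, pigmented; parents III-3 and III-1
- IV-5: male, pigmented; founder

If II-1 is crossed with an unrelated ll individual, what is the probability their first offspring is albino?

1/2

II-1 is pigmented so carries L and passed l to III-2 (ll), so II-1 is Ll.
The cross gives 1/2 Ll : 1/2 ll, so P(offspring is albino) = 1/2.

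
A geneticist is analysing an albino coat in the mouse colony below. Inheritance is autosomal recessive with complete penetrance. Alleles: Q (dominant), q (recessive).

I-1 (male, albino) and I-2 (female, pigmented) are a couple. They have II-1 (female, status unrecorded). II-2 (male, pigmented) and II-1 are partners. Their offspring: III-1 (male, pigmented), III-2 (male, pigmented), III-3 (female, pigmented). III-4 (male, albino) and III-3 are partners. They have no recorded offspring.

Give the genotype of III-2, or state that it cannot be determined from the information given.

III-2's phenotype allows QQ or Qq, and no parent or child forces a single allele at both positions; consistent genotype assignments exist with III-2 as QQ or Qq.

cannot be determined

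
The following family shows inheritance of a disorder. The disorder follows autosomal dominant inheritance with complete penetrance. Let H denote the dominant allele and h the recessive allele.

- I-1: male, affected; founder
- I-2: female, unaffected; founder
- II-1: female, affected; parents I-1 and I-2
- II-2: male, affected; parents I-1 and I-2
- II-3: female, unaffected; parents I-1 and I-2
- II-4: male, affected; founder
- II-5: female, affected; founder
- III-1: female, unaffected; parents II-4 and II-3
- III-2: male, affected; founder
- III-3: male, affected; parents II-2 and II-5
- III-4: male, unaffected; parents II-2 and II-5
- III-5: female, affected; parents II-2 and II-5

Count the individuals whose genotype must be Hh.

5

Obligate heterozygotes: I-1 is affected so carries H and passed h to II-3 (hh), so I-1 is Hh; II-1 is affected so carries H and received h from I-2 (hh), so II-1 is Hh; II-2 is affected so carries H and received h from I-2 (hh), so II-2 is Hh; II-4 is affected so carries H and passed h to III-1 (hh), so II-4 is Hh; II-5 is affected so carries H and passed h to III-4 (hh), so II-5 is Hh.
Every other individual is either homozygous by phenotype or has at least one consistent homozygous assignment, so the count is 5.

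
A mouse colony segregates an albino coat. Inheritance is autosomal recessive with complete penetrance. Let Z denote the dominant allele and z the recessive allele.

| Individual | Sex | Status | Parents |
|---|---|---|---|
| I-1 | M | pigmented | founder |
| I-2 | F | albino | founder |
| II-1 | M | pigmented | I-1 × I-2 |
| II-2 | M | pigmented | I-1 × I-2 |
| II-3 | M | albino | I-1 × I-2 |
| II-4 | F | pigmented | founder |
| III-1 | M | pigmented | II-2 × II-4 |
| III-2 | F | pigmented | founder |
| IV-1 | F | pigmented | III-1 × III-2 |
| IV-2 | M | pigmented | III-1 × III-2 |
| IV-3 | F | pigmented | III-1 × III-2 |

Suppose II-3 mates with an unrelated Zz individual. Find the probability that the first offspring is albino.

1/2

II-3 is albino, so II-3 is zz.
The cross gives 1/2 Zz : 1/2 zz, so P(offspring is albino) = 1/2.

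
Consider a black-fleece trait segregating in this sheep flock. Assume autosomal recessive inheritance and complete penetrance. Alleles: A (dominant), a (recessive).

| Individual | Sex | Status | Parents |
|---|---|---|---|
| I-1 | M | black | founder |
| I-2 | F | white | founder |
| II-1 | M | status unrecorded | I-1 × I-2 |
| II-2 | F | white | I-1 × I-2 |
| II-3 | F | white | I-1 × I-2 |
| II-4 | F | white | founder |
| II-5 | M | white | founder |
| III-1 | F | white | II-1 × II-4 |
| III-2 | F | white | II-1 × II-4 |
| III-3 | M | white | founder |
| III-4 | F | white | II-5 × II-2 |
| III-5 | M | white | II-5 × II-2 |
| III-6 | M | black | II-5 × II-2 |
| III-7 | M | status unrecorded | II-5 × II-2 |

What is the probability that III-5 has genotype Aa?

II-5 is white so carries A and passed a to III-6 (aa), so II-5 is Aa.
II-2 is white so carries A and received a from I-1 (aa), so II-2 is Aa.
Their cross gives offspring ratios 1/4 AA : 1/2 Aa : 1/4 aa. Conditioning on III-5 being white, P(Aa) = 1/2 / 3/4 = 2/3.

2/3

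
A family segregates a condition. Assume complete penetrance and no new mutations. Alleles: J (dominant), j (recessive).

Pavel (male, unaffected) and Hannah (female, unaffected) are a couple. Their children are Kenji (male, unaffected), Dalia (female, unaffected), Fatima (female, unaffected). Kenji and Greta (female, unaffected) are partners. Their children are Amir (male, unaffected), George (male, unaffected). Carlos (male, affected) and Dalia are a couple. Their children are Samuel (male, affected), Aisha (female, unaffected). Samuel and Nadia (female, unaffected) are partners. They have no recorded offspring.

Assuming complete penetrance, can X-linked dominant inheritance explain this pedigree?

Under X-linked dominant, Samuel (affected, male) cannot arise from Carlos (affected) × Dalia (unaffected).

No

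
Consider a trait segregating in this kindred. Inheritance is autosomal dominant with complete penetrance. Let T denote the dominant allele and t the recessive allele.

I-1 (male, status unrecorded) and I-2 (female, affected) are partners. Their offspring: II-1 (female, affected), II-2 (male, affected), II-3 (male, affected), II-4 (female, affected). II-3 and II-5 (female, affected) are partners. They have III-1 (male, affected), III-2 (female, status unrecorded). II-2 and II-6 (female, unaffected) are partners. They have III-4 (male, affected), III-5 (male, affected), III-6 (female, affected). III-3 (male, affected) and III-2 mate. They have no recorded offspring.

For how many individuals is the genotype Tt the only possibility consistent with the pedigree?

Obligate heterozygotes: III-4 is affected so carries T and received t from II-6 (tt), so III-4 is Tt; III-5 is affected so carries T and received t from II-6 (tt), so III-5 is Tt; III-6 is affected so carries T and received t from II-6 (tt), so III-6 is Tt.
Every other individual is either homozygous by phenotype or has at least one consistent homozygous assignment, so the count is 3.

3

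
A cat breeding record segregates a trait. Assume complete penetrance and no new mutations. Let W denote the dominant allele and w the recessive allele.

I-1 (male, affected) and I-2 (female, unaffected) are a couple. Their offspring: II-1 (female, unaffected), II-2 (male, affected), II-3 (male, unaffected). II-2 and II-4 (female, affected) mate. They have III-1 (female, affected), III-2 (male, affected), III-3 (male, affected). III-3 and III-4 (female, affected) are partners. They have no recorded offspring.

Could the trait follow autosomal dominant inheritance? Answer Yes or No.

Yes

A consistent assignment under autosomal dominant exists: I-1 Ww, I-2 ww, II-1 ww, II-2 Ww, II-3 ww, II-4 WW, III-1 WW, III-2 WW, III-3 WW, III-4 WW.
In this assignment every recorded phenotype matches its genotype and every non-founder's genotype is obtainable from its parents' genotypes, so the pedigree is consistent.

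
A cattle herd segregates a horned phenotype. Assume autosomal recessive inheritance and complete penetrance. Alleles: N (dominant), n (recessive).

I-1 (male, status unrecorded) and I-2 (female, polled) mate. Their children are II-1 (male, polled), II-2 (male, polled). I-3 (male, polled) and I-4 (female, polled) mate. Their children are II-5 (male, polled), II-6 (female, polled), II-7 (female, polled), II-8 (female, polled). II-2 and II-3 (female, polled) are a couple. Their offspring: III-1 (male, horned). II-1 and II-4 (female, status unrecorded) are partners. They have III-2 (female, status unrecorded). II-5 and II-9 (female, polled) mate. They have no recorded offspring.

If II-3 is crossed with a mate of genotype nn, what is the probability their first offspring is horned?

1/2

II-3 is polled so carries N and passed n to III-1 (nn), so II-3 is Nn.
The cross gives 1/2 Nn : 1/2 nn, so P(offspring is horned) = 1/2.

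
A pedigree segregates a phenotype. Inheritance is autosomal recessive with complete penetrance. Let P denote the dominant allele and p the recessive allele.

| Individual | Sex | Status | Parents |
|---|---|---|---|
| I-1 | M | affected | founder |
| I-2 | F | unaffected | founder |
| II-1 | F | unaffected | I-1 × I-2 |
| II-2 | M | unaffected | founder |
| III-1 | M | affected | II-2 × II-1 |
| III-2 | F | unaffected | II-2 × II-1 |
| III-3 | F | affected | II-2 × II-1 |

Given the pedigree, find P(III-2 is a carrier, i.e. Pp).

2/3

II-2 is unaffected so carries P and passed p to III-1 (pp), so II-2 is Pp.
II-1 is unaffected so carries P and received p from I-1 (pp), so II-1 is Pp.
Their cross gives offspring ratios 1/4 PP : 1/2 Pp : 1/4 pp. Conditioning on III-2 being unaffected, P(Pp) = 1/2 / 3/4 = 2/3.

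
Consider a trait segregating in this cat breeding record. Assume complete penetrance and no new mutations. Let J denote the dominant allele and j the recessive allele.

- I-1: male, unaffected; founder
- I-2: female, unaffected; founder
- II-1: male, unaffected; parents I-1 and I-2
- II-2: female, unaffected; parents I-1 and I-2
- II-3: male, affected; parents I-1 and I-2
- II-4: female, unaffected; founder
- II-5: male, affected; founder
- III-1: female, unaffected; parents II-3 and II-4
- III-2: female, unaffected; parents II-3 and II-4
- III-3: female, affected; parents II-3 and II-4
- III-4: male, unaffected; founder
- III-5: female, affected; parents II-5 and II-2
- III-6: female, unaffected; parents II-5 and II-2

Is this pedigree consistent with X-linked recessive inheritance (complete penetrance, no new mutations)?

A consistent assignment under X-linked recessive exists: I-1 X^J Y, I-2 X^J X^j, II-1 X^J Y, II-2 X^J X^j, II-3 X^j Y, II-4 X^J X^j, II-5 X^j Y, III-1 X^J X^j, III-2 X^J X^j, III-3 X^j X^j, III-4 X^J Y, III-5 X^j X^j, III-6 X^J X^j.
In this assignment every recorded phenotype matches its genotype and every non-founder's genotype is obtainable from its parents' genotypes, so the pedigree is consistent.

Yes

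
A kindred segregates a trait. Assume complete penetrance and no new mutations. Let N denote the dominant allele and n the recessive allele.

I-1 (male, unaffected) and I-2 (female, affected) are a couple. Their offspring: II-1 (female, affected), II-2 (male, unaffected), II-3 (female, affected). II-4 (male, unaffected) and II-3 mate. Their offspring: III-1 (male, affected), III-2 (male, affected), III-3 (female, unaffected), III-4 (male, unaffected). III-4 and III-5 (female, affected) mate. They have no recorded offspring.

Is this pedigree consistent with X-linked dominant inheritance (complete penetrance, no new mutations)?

A consistent assignment under X-linked dominant exists: I-1 X^n Y, I-2 X^N X^n, II-1 X^N X^n, II-2 X^n Y, II-3 X^N X^n, II-4 X^n Y, III-1 X^N Y, III-2 X^N Y, III-3 X^n X^n, III-4 X^n Y, III-5 X^N X^N.
In this assignment every recorded phenotype matches its genotype and every non-founder's genotype is obtainable from its parents' genotypes, so the pedigree is consistent.

Yes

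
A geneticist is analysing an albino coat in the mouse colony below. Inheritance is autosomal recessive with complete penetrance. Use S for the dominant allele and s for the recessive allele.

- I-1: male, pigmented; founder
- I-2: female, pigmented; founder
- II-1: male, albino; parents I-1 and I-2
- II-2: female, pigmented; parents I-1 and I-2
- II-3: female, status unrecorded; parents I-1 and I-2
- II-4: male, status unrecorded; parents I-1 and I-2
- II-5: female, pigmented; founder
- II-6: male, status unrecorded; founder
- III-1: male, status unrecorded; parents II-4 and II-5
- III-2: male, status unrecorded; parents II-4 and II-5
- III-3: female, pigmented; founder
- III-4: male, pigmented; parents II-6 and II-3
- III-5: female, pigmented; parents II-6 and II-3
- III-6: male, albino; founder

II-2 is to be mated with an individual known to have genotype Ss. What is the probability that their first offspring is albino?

1/6

I-1 is pigmented so carries S and passed s to II-1 (ss), so I-1 is Ss.
I-2 is pigmented so carries S and passed s to II-1 (ss), so I-2 is Ss.
II-2 is a pigmented offspring of I-1 (Ss) × I-2 (Ss), whose cross gives 1/4 SS : 1/2 Ss : 1/4 ss; conditioning on being pigmented, II-2 is SS with probability 1/3, Ss with probability 2/3.
Summing over parental genotype combinations, P(offspring is albino) = 2/3·1/4 = 1/6.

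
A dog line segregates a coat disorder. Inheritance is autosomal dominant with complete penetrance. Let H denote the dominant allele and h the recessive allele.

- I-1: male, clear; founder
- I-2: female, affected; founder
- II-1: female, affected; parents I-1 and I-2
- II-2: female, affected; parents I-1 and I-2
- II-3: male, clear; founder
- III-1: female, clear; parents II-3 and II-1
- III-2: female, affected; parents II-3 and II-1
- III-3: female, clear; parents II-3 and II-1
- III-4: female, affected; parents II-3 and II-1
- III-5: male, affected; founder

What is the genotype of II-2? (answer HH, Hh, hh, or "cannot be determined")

From phenotype alone, II-2 is HH or Hh.
II-2 is affected so carries H and received h from I-1 (hh), so II-2 is Hh.

Hh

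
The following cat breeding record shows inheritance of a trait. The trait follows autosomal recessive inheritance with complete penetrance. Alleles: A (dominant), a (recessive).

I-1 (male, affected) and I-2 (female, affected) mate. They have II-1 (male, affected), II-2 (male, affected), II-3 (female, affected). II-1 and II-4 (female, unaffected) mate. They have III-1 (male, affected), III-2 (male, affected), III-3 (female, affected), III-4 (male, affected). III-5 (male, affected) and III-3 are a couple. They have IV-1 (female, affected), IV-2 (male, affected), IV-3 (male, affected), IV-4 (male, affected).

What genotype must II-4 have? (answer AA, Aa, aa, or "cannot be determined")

Aa

From phenotype alone, II-4 is AA or Aa.
II-4 is unaffected so carries A and passed a to III-1 (aa), so II-4 is Aa.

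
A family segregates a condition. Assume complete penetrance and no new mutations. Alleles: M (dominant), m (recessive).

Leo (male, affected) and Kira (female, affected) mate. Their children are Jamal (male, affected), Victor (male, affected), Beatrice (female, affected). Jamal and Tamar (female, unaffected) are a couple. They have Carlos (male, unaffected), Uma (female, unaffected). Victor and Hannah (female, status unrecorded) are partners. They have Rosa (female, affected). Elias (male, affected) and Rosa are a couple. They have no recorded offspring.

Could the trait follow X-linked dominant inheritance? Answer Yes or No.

No

Under X-linked dominant, Uma (unaffected, female) cannot arise from Jamal (affected) × Tamar (unaffected).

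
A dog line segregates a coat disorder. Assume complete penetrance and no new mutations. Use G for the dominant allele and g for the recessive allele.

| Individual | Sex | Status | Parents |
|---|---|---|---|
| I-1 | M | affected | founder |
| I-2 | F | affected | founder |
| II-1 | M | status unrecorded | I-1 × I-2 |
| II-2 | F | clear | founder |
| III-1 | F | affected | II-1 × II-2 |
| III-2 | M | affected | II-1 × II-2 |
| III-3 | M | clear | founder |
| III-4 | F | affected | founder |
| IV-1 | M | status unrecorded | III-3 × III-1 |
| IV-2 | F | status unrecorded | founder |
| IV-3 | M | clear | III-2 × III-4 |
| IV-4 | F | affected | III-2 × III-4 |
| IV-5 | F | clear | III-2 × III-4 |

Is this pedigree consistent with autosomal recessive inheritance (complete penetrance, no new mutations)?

Under autosomal recessive, IV-3 (clear, male) cannot arise from III-2 (affected) × III-4 (affected).

No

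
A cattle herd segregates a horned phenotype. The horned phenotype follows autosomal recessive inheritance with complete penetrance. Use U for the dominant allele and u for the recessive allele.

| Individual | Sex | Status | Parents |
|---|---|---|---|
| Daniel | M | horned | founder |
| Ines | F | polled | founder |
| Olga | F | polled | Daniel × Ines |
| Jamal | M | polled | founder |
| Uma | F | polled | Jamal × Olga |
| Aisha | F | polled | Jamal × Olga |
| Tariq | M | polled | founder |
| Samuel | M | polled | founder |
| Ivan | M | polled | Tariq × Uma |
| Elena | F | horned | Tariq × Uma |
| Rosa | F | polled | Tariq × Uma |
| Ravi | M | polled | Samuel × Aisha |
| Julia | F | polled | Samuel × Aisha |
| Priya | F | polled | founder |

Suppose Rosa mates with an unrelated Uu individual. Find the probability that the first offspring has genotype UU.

1/3

Tariq is polled so carries U and passed u to Elena (uu), so Tariq is Uu.
Uma is polled so carries U and passed u to Elena (uu), so Uma is Uu.
Rosa is a polled offspring of Tariq (Uu) × Uma (Uu), whose cross gives 1/4 UU : 1/2 Uu : 1/4 uu; conditioning on being polled, Rosa is UU with probability 1/3, Uu with probability 2/3.
Summing over parental genotype combinations, P(offspring has genotype UU) = 1/3·1/2 + 2/3·1/4 = 1/3.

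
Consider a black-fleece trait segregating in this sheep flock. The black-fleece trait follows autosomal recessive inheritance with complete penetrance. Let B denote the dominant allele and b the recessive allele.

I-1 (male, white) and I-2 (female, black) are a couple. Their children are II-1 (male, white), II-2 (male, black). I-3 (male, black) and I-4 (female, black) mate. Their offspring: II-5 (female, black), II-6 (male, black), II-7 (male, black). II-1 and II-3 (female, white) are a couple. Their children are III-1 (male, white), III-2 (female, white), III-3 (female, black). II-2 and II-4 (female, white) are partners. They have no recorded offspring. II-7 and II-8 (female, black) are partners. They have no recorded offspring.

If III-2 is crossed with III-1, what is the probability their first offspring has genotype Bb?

II-1 is white so carries B and received b from I-2 (bb), so II-1 is Bb.
II-3 is white so carries B and passed b to III-3 (bb), so II-3 is Bb.
III-2 is a white offspring of II-1 (Bb) × II-3 (Bb), whose cross gives 1/4 BB : 1/2 Bb : 1/4 bb; conditioning on being white, III-2 is BB with probability 1/3, Bb with probability 2/3.
III-1 is a white offspring of II-1 (Bb) × II-3 (Bb), whose cross gives 1/4 BB : 1/2 Bb : 1/4 bb; conditioning on being white, III-1 is BB with probability 1/3, Bb with probability 2/3.
Summing over parental genotype combinations, P(offspring has genotype Bb) = 2/9·1/2 + 2/9·1/2 + 4/9·1/2 = 4/9.

4/9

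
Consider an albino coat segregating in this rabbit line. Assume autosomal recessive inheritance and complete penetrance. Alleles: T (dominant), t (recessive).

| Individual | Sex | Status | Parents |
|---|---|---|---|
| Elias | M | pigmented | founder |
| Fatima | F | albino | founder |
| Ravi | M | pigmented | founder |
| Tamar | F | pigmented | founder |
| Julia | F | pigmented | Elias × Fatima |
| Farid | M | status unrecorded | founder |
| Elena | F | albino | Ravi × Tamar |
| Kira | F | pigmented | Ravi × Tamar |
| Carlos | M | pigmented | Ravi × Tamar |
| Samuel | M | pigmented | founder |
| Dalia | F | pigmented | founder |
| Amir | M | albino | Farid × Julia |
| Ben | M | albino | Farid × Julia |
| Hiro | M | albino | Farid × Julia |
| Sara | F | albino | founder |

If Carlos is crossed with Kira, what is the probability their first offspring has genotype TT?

Ravi is pigmented so carries T and passed t to Elena (tt), so Ravi is Tt.
Tamar is pigmented so carries T and passed t to Elena (tt), so Tamar is Tt.
Carlos is a pigmented offspring of Ravi (Tt) × Tamar (Tt), whose cross gives 1/4 TT : 1/2 Tt : 1/4 tt; conditioning on being pigmented, Carlos is TT with probability 1/3, Tt with probability 2/3.
Kira is a pigmented offspring of Ravi (Tt) × Tamar (Tt), whose cross gives 1/4 TT : 1/2 Tt : 1/4 tt; conditioning on being pigmented, Kira is TT with probability 1/3, Tt with probability 2/3.
Summing over parental genotype combinations, P(offspring has genotype TT) = 1/9·1 + 2/9·1/2 + 2/9·1/2 + 4/9·1/4 = 4/9.

4/9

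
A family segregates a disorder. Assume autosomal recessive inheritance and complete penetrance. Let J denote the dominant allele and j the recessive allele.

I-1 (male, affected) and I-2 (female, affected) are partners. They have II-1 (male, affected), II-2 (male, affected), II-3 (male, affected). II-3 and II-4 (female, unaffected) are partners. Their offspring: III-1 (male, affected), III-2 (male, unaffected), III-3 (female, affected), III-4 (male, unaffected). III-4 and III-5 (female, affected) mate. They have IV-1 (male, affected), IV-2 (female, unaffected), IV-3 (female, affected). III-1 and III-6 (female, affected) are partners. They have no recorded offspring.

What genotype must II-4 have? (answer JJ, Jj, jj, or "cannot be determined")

Jj

From phenotype alone, II-4 is JJ or Jj.
II-4 is unaffected so carries J and passed j to III-1 (jj), so II-4 is Jj.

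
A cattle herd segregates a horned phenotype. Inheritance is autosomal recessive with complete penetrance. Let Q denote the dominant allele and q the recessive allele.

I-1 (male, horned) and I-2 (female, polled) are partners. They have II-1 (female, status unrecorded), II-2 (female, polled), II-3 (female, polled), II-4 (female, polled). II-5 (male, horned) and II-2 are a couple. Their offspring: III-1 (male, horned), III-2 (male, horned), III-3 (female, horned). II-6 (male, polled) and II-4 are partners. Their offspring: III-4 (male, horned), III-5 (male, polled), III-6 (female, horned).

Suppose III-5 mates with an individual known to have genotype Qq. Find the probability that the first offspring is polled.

5/6

II-6 is polled so carries Q and passed q to III-4 (qq), so II-6 is Qq.
II-4 is polled so carries Q and received q from I-1 (qq), so II-4 is Qq.
III-5 is a polled offspring of II-6 (Qq) × II-4 (Qq), whose cross gives 1/4 QQ : 1/2 Qq : 1/4 qq; conditioning on being polled, III-5 is QQ with probability 1/3, Qq with probability 2/3.
Summing over parental genotype combinations, P(offspring is polled) = 1/3·1 + 2/3·3/4 = 5/6.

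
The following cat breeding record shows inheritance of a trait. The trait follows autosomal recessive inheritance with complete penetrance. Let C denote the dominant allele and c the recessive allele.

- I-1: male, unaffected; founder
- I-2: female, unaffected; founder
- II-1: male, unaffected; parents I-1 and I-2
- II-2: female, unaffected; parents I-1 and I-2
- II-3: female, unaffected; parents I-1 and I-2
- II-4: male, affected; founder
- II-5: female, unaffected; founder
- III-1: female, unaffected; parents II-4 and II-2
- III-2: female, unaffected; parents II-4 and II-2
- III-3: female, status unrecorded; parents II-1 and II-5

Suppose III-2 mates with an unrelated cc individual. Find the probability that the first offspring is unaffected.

III-2 is unaffected so carries C and received c from II-4 (cc), so III-2 is Cc.
The cross gives 1/2 Cc : 1/2 cc, so P(offspring is unaffected) = 1/2.

1/2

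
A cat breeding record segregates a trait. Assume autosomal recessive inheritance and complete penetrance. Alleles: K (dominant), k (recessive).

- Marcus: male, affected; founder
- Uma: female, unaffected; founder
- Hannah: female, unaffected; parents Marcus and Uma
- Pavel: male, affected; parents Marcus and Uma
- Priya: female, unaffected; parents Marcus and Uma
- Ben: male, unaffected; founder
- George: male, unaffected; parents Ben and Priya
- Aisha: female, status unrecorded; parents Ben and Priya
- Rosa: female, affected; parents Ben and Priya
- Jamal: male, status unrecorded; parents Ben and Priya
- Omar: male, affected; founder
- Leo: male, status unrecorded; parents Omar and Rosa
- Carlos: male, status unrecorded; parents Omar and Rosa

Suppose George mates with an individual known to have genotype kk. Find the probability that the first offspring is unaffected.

2/3

Ben is unaffected so carries K and passed k to Rosa (kk), so Ben is Kk.
Priya is unaffected so carries K and received k from Marcus (kk), so Priya is Kk.
George is an unaffected offspring of Ben (Kk) × Priya (Kk), whose cross gives 1/4 KK : 1/2 Kk : 1/4 kk; conditioning on being unaffected, George is KK with probability 1/3, Kk with probability 2/3.
Summing over parental genotype combinations, P(offspring is unaffected) = 1/3·1 + 2/3·1/2 = 2/3.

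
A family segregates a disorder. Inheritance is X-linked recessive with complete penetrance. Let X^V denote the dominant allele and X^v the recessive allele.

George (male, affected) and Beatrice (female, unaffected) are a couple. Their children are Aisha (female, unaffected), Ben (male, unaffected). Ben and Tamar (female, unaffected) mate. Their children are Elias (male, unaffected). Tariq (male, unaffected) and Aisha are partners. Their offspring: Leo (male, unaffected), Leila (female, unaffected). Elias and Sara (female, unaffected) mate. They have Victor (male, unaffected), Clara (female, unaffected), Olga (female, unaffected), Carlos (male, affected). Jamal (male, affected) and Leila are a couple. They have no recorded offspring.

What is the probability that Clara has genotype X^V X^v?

1/2

Elias is unaffected, so Elias is X^V Y.
Sara is unaffected so carries V and passed v to Carlos (X^v Y), so Sara is X^V X^v.
Their cross gives offspring ratios 1/2 X^V X^V : 1/2 X^V X^v. Conditioning on Clara being unaffected, P(X^V X^v) = 1/2 / 1 = 1/2.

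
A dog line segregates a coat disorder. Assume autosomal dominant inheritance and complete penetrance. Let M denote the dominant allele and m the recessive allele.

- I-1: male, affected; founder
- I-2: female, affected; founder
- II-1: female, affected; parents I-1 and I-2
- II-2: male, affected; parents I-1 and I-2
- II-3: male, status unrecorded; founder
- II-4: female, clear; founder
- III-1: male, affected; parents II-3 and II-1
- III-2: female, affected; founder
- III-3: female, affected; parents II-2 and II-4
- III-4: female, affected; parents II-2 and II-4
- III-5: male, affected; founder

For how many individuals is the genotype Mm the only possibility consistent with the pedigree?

2

Obligate heterozygotes: III-3 is affected so carries M and received m from II-4 (mm), so III-3 is Mm; III-4 is affected so carries M and received m from II-4 (mm), so III-4 is Mm.
Every other individual is either homozygous by phenotype or has at least one consistent homozygous assignment, so the count is 2.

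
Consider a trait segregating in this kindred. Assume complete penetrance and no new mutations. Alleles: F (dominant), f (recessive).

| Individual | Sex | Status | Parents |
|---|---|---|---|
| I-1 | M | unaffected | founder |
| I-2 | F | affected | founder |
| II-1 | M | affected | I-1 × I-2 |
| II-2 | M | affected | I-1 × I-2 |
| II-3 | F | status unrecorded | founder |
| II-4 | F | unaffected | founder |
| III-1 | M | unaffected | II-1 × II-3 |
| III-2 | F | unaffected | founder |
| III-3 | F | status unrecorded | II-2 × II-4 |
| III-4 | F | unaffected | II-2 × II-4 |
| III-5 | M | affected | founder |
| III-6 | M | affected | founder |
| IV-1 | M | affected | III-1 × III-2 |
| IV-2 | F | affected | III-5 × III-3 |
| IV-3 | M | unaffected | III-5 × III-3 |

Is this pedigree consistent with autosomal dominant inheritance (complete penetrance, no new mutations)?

Under autosomal dominant, IV-1 (affected, male) cannot arise from III-1 (unaffected) × III-2 (unaffected).

No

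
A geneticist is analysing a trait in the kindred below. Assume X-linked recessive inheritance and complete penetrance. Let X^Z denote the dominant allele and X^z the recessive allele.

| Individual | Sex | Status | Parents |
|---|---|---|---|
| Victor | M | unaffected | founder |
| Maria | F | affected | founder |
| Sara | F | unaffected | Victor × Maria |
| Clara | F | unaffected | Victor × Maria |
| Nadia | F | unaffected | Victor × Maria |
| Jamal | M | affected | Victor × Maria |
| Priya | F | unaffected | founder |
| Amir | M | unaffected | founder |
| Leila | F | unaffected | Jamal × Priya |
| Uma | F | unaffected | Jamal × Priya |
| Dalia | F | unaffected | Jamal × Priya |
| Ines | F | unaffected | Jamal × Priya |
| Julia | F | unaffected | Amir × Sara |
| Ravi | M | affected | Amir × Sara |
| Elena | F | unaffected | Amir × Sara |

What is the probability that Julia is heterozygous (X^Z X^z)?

Amir is unaffected, so Amir is X^Z Y.
Sara is unaffected so carries Z and received z from Maria (X^z X^z), so Sara is X^Z X^z.
Their cross gives offspring ratios 1/2 X^Z X^Z : 1/2 X^Z X^z. Conditioning on Julia being unaffected, P(X^Z X^z) = 1/2 / 1 = 1/2.

1/2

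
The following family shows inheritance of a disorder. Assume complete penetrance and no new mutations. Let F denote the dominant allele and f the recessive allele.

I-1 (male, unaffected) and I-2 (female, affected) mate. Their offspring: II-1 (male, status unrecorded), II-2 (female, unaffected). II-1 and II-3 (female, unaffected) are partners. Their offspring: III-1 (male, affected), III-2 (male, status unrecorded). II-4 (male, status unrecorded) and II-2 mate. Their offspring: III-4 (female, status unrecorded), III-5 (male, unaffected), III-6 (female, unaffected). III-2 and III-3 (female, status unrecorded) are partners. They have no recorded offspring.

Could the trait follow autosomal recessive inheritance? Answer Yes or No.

Yes

A consistent assignment under autosomal recessive exists: I-1 FF, I-2 ff, II-1 Ff, II-2 Ff, II-3 Ff, II-4 FF, III-1 ff, III-2 FF, III-3 FF, III-4 FF, III-5 FF, III-6 FF.
In this assignment every recorded phenotype matches its genotype and every non-founder's genotype is obtainable from its parents' genotypes, so the pedigree is consistent.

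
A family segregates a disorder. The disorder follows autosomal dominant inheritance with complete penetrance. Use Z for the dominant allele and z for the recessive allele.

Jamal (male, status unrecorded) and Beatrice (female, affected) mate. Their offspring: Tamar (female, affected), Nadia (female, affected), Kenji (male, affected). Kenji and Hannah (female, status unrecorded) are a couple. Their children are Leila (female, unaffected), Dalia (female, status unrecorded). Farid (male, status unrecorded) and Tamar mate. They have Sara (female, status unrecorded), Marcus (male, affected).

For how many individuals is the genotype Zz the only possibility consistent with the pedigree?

1

Obligate heterozygotes: Kenji is affected so carries Z and passed z to Leila (zz), so Kenji is Zz.
Every other individual is either homozygous by phenotype or has at least one consistent homozygous assignment, so the count is 1.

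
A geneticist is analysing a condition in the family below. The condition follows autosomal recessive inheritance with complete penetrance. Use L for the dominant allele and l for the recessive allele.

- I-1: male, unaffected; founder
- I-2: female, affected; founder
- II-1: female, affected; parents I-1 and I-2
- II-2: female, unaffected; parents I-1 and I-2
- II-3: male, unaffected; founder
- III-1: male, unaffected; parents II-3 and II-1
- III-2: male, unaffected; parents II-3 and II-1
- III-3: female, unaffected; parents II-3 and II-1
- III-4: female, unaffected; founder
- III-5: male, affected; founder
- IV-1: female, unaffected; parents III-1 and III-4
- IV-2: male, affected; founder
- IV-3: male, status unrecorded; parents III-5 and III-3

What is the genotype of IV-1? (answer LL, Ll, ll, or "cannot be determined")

IV-1's phenotype allows LL or Ll, and no parent or child forces a single allele at both positions; consistent genotype assignments exist with IV-1 as LL or Ll.

cannot be determined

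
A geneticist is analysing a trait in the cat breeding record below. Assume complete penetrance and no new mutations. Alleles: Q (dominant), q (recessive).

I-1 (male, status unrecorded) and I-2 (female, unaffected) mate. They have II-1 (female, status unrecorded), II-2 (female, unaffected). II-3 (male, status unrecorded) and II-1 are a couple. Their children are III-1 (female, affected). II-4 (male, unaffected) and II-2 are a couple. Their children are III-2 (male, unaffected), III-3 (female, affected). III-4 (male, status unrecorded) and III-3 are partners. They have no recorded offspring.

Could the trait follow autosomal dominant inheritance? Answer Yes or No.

Under autosomal dominant, III-3 (affected, female) cannot arise from II-4 (unaffected) × II-2 (unaffected).

No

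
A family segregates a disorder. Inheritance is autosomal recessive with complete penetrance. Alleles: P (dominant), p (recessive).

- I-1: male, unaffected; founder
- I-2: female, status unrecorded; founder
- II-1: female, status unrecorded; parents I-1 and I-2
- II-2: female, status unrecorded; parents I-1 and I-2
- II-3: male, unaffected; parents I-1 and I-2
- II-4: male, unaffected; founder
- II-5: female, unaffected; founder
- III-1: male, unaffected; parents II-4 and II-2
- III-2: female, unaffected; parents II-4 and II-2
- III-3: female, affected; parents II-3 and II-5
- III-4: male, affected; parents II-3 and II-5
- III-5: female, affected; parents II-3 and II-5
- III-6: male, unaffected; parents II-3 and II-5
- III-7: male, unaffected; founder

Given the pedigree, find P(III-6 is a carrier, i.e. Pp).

II-3 is unaffected so carries P and passed p to III-3 (pp), so II-3 is Pp.
II-5 is unaffected so carries P and passed p to III-3 (pp), so II-5 is Pp.
Their cross gives offspring ratios 1/4 PP : 1/2 Pp : 1/4 pp. Conditioning on III-6 being unaffected, P(Pp) = 1/2 / 3/4 = 2/3.

2/3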